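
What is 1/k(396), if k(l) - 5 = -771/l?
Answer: 132/403 ≈ 0.32754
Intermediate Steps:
k(l) = 5 - 771/l
1/k(396) = 1/(5 - 771/396) = 1/(5 - 771*1/396) = 1/(5 - 257/132) = 1/(403/132) = 132/403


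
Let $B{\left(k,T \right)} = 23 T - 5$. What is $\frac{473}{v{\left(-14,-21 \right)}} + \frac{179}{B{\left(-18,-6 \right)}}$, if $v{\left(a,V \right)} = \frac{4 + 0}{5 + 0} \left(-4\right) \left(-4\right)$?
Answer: $\frac{326739}{9152} \approx 35.701$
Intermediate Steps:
$B{\left(k,T \right)} = -5 + 23 T$
$v{\left(a,V \right)} = \frac{64}{5}$ ($v{\left(a,V \right)} = \frac{4}{5} \left(-4\right) \left(-4\right) = \left(- \frac{16}{5}\right) \left(-4\right) = \frac{64}{5}$)
$\frac{473}{v{\left(-14,-21 \right)}} + \frac{179}{B{\left(-18,-6 \right)}} = \frac{473}{\frac{64}{5}} + \frac{179}{-5 + 23 \left(-6\right)} = 473 \cdot \frac{5}{64} + \frac{179}{-5 - 138} = \frac{2365}{64} + \frac{179}{-143} = \frac{2365}{64} + 179 \left(- \frac{1}{143}\right) = \frac{2365}{64} - \frac{179}{143} = \frac{326739}{9152}$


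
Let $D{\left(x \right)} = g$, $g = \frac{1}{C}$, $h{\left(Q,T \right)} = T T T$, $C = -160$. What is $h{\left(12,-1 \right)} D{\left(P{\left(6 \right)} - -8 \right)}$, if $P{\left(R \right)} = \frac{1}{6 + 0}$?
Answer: $\frac{1}{160} \approx 0.00625$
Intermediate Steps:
$P{\left(R \right)} = \frac{1}{6}$
$h{\left(Q,T \right)} = T^{3}$ ($h{\left(Q,T \right)} = T^{2} T = T^{3}$)
$g = - \frac{1}{160}$ ($g = \frac{1}{-160} = - \frac{1}{160} \approx -0.00625$)
$D{\left(x \right)} = - \frac{1}{160}$
$h{\left(12,-1 \right)} D{\left(P{\left(6 \right)} - -8 \right)} = \left(-1\right)^{3} \left(- \frac{1}{160}\right) = \left(-1\right) \left(- \frac{1}{160}\right) = \frac{1}{160}$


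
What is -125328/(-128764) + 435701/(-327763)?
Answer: -3756180575/10551018733 ≈ -0.35600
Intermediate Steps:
-125328/(-128764) + 435701/(-327763) = -125328*(-1/128764) + 435701*(-1/327763) = 31332/32191 - 435701/327763 = -3756180575/10551018733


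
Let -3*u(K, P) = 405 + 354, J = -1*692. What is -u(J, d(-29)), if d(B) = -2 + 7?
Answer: 253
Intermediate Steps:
d(B) = 5
J = -692
u(K, P) = -253 (u(K, P) = -(405 + 354)/3 = -⅓*759 = -253)
-u(J, d(-29)) = -1*(-253) = 253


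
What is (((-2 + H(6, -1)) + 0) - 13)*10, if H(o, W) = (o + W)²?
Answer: 100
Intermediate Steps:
H(o, W) = (W + o)²
(((-2 + H(6, -1)) + 0) - 13)*10 = (((-2 + (-1 + 6)²) + 0) - 13)*10 = (((-2 + 5²) + 0) - 13)*10 = (((-2 + 25) + 0) - 13)*10 = ((23 + 0) - 13)*10 = (23 - 13)*10 = 10*10 = 100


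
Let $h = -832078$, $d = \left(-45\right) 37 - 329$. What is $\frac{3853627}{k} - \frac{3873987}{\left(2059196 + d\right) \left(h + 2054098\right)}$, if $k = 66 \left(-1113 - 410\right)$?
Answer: $- \frac{6644578265397837}{173317161010840} \approx -38.338$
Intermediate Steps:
$d = -1994$ ($d = -1665 - 329 = -1994$)
$k = -100518$ ($k = 66 \left(-1523\right) = -100518$)
$\frac{3853627}{k} - \frac{3873987}{\left(2059196 + d\right) \left(h + 2054098\right)} = \frac{3853627}{-100518} - \frac{3873987}{\left(2059196 - 1994\right) \left(-832078 + 2054098\right)} = 3853627 \left(- \frac{1}{100518}\right) - \frac{3873987}{2057202 \cdot 1222020} = - \frac{3853627}{100518} - \frac{3873987}{2513941988040} = - \frac{3853627}{100518} - \frac{47827}{31036320840} = - \frac{6644578265397837}{173317161010840}$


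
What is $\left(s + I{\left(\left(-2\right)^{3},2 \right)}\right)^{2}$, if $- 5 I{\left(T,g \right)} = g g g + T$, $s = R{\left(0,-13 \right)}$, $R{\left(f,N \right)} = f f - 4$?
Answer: $16$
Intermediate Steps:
$R{\left(f,N \right)} = -4 + f^{2}$ ($R{\left(f,N \right)} = f^{2} - 4 = -4 + f^{2}$)
$s = -4$ ($s = -4 + 0^{2} = -4 + 0 = -4$)
$I{\left(T,g \right)} = - \frac{T}{5} - \frac{g^{3}}{5}$ ($I{\left(T,g \right)} = - \frac{g g g + T}{5} = - \frac{g^{2} g + T}{5} = - \frac{g^{3} + T}{5} = - \frac{T + g^{3}}{5} = - \frac{T}{5} - \frac{g^{3}}{5}$)
$\left(s + I{\left(\left(-2\right)^{3},2 \right)}\right)^{2} = \left(-4 - \left(- \frac{8}{5} + \frac{8}{5}\right)\right)^{2} = \left(-4 - 0\right)^{2} = \left(-4 + \left(\frac{8}{5} - \frac{8}{5}\right)\right)^{2} = \left(-4 + 0\right)^{2} = \left(-4\right)^{2} = 16$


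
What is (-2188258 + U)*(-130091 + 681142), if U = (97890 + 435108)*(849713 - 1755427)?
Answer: -266017632338210330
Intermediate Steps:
U = -482743750572 (U = 532998*(-905714) = -482743750572)
(-2188258 + U)*(-130091 + 681142) = (-2188258 - 482743750572)*(-130091 + 681142) = -482745938830*551051 = -266017632338210330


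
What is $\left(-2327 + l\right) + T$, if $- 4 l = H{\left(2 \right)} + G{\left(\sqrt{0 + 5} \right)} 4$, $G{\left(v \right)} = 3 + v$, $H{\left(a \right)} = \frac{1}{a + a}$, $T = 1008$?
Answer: $- \frac{21153}{16} - \sqrt{5} \approx -1324.3$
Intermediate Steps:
$H{\left(a \right)} = \frac{1}{2 a}$
$l = - \frac{49}{16} - \sqrt{5}$ ($l = - \frac{\frac{1}{2 \cdot 2} + \left(3 + \sqrt{0 + 5}\right) 4}{4} = - \frac{\frac{1}{2} \cdot \frac{1}{2} + \left(3 + \sqrt{5}\right) 4}{4} = - \frac{\frac{1}{4} + \left(12 + 4 \sqrt{5}\right)}{4} = - \frac{\frac{49}{4} + 4 \sqrt{5}}{4} = - \frac{49}{16} - \sqrt{5} \approx -5.2986$)
$\left(-2327 + l\right) + T = \left(-2327 - \left(\frac{49}{16} + \sqrt{5}\right)\right) + 1008 = \left(- \frac{37281}{16} - \sqrt{5}\right) + 1008 = - \frac{21153}{16} - \sqrt{5}$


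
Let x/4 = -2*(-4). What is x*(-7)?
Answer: -224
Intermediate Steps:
x = 32 (x = 4*(-2*(-4)) = 4*8 = 32)
x*(-7) = 32*(-7) = -224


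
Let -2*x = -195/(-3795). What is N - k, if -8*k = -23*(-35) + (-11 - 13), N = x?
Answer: 197541/2024 ≈ 97.599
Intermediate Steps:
x = -13/506 (x = -(-195)/(2*(-3795)) = -(-195)*(-1)/(2*3795) = -½*13/253 = -13/506 ≈ -0.025692)
N = -13/506 ≈ -0.025692
k = -781/8 (k = -(-23*(-35) + (-11 - 13))/8 = -(805 - 24)/8 = -⅛*781 = -781/8 ≈ -97.625)
N - k = -13/506 - 1*(-781/8) = -13/506 + 781/8 = 197541/2024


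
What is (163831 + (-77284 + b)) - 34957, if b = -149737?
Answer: -98147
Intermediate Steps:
(163831 + (-77284 + b)) - 34957 = (163831 + (-77284 - 149737)) - 34957 = (163831 - 227021) - 34957 = -63190 - 34957 = -98147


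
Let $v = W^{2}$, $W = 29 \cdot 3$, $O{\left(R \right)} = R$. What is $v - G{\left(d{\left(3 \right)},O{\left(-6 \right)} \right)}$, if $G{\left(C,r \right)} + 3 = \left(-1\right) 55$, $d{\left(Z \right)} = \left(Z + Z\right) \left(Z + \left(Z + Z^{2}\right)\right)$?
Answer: $7627$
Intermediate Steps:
$W = 87$
$d{\left(Z \right)} = 2 Z \left(Z^{2} + 2 Z\right)$
$G{\left(C,r \right)} = -58$ ($G{\left(C,r \right)} = -3 - 55 = -58$)
$v = 7569$ ($v = 87^{2} = 7569$)
$v - G{\left(d{\left(3 \right)},O{\left(-6 \right)} \right)} = 7569 - -58 = 7569 + 58 = 7627$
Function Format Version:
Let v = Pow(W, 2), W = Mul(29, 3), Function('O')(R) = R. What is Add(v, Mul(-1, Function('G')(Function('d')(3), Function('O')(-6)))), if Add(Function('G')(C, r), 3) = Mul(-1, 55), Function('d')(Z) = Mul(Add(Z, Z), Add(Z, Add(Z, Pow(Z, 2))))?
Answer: 7627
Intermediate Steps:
W = 87
Function('d')(Z) = Mul(2, Z, Add(Pow(Z, 2), Mul(2, Z))) (Function('d')(Z) = Mul(Mul(2, Z), Add(Pow(Z, 2), Mul(2, Z))) = Mul(2, Z, Add(Pow(Z, 2), Mul(2, Z))))
Function('G')(C, r) = -58 (Function('G')(C, r) = Add(-3, Mul(-1, 55)) = Add(-3, -55) = -58)
v = 7569 (v = Pow(87, 2) = 7569)
Add(v, Mul(-1, Function('G')(Function('d')(3), Function('O')(-6)))) = Add(7569, Mul(-1, -58)) = Add(7569, 58) = 7627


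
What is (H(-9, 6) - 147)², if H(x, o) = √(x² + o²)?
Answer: 21726 - 882*√13 ≈ 18546.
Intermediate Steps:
H(x, o) = √(o² + x²)
(H(-9, 6) - 147)² = (√(6² + (-9)²) - 147)² = (√(36 + 81) - 147)² = (√117 - 147)² = (3*√13 - 147)² = (-147 + 3*√13)²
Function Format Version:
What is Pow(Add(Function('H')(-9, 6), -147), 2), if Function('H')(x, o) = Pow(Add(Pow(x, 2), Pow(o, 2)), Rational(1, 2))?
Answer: Add(21726, Mul(-882, Pow(13, Rational(1, 2)))) ≈ 18546.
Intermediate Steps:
Function('H')(x, o) = Pow(Add(Pow(o, 2), Pow(x, 2)), Rational(1, 2))
Pow(Add(Function('H')(-9, 6), -147), 2) = Pow(Add(Pow(Add(Pow(6, 2), Pow(-9, 2)), Rational(1, 2)), -147), 2) = Pow(Add(Pow(Add(36, 81), Rational(1, 2)), -147), 2) = Pow(Add(Pow(117, Rational(1, 2)), -147), 2) = Pow(Add(Mul(3, Pow(13, Rational(1, 2))), -147), 2) = Pow(Add(-147, Mul(3, Pow(13, Rational(1, 2)))), 2)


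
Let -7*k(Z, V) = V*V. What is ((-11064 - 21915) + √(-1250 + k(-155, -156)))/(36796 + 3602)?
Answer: -10993/13466 + I*√231602/282786 ≈ -0.81635 + 0.0017018*I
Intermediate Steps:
k(Z, V) = -V²/7 (k(Z, V) = -V*V/7 = -V²/7)
((-11064 - 21915) + √(-1250 + k(-155, -156)))/(36796 + 3602) = ((-11064 - 21915) + √(-1250 - ⅐*(-156)²))/(36796 + 3602) = (-32979 + √(-1250 - ⅐*24336))/40398 = (-32979 + √(-1250 - 24336/7))*(1/40398) = (-32979 + √(-33086/7))*(1/40398) = (-32979 + I*√231602/7)*(1/40398) = -10993/13466 + I*√231602/282786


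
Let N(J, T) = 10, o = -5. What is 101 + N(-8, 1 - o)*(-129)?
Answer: -1189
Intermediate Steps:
101 + N(-8, 1 - o)*(-129) = 101 + 10*(-129) = 101 - 1290 = -1189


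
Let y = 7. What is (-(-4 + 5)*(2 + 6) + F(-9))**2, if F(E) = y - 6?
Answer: 49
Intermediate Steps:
F(E) = 1 (F(E) = 7 - 6 = 1)
(-(-4 + 5)*(2 + 6) + F(-9))**2 = (-(-4 + 5)*(2 + 6) + 1)**2 = (-8 + 1)**2 = (-7)**2 = 49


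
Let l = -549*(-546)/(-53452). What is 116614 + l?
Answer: 445210841/3818 ≈ 1.1661e+5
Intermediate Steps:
l = -21411/3818 (l = 299754*(-1/53452) = -21411/3818 ≈ -5.6079)
116614 + l = 116614 - 21411/3818 = 445210841/3818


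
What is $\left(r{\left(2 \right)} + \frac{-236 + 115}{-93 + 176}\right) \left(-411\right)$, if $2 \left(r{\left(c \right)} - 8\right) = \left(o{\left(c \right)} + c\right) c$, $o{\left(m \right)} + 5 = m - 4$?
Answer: $- \frac{52608}{83} \approx -633.83$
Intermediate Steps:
$o{\left(m \right)} = -9 + m$ ($o{\left(m \right)} = -5 + \left(m - 4\right) = -5 + \left(-4 + m\right) = -9 + m$)
$r{\left(c \right)} = 8 + \frac{c \left(-9 + 2 c\right)}{2}$ ($r{\left(c \right)} = 8 + \frac{\left(\left(-9 + c\right) + c\right) c}{2} = 8 + \frac{\left(-9 + 2 c\right) c}{2} = 8 + \frac{c \left(-9 + 2 c\right)}{2}$)
$\left(r{\left(2 \right)} + \frac{-236 + 115}{-93 + 176}\right) \left(-411\right) = \left(\left(8 + 2^{2} - 9\right) + \frac{-236 + 115}{-93 + 176}\right) \left(-411\right) = \left(\left(8 + 4 - 9\right) - \frac{121}{83}\right) \left(-411\right) = \left(3 - \frac{121}{83}\right) \left(-411\right) = \frac{128}{83} \left(-411\right) = - \frac{52608}{83}$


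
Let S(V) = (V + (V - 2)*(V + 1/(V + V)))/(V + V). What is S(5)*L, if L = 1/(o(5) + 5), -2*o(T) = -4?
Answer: 29/100 ≈ 0.29000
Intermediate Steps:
o(T) = 2 (o(T) = -½*(-4) = 2)
L = ⅐ (L = 1/(2 + 5) = 1/7 = ⅐ ≈ 0.14286)
S(V) = (V + (-2 + V)*(V + 1/(2*V)))/(2*V) (S(V) = (V + (-2 + V)*(V + 1/(2*V)))/((2*V)) = (V + (-2 + V)*(V + 1/(2*V)))*(1/(2*V)) = (V + (-2 + V)*(V + 1/(2*V)))/(2*V))
S(5)*L = ((¼)*(-2 + 5 + 2*5²*(-1 + 5))/5²)*(⅐) = ((¼)*(1/25)*(-2 + 5 + 2*25*4))*(⅐) = ((¼)*(1/25)*(-2 + 5 + 200))*(⅐) = ((¼)*(1/25)*203)*(⅐) = (203/100)*(⅐) = 29/100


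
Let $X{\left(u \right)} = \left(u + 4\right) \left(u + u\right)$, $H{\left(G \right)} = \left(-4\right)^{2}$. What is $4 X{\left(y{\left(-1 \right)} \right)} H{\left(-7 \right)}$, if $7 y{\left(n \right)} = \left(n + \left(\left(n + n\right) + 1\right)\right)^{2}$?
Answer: $\frac{16384}{49} \approx 334.37$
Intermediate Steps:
$y{\left(n \right)} = \frac{\left(1 + 3 n\right)^{2}}{7}$ ($y{\left(n \right)} = \frac{\left(n + \left(\left(n + n\right) + 1\right)\right)^{2}}{7} = \frac{\left(n + \left(2 n + 1\right)\right)^{2}}{7} = \frac{\left(n + \left(1 + 2 n\right)\right)^{2}}{7} = \frac{\left(1 + 3 n\right)^{2}}{7}$)
$H{\left(G \right)} = 16$
$X{\left(u \right)} = 2 u \left(4 + u\right)$ ($X{\left(u \right)} = \left(4 + u\right) 2 u = 2 u \left(4 + u\right)$)
$4 X{\left(y{\left(-1 \right)} \right)} H{\left(-7 \right)} = 4 \cdot 2 \frac{\left(1 + 3 \left(-1\right)\right)^{2}}{7} \left(4 + \frac{\left(1 + 3 \left(-1\right)\right)^{2}}{7}\right) 16 = 4 \cdot 2 \frac{\left(1 - 3\right)^{2}}{7} \left(4 + \frac{\left(1 - 3\right)^{2}}{7}\right) 16 = 4 \cdot 2 \frac{\left(-2\right)^{2}}{7} \left(4 + \frac{\left(-2\right)^{2}}{7}\right) 16 = 4 \cdot 2 \cdot \frac{1}{7} \cdot 4 \left(4 + \frac{1}{7} \cdot 4\right) 16 = 4 \cdot 2 \cdot \frac{4}{7} \left(4 + \frac{4}{7}\right) 16 = 4 \cdot 2 \cdot \frac{4}{7} \cdot \frac{32}{7} \cdot 16 = 4 \cdot \frac{256}{49} \cdot 16 = \frac{1024}{49} \cdot 16 = \frac{16384}{49}$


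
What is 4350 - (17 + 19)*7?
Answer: 4098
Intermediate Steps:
4350 - (17 + 19)*7 = 4350 - 36*7 = 4350 - 1*252 = 4350 - 252 = 4098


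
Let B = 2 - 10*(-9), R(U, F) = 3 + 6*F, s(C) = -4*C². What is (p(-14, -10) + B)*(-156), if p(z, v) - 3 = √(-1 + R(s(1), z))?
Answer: -14820 - 156*I*√82 ≈ -14820.0 - 1412.6*I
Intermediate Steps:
B = 92 (B = 2 + 90 = 92)
p(z, v) = 3 + √(2 + 6*z) (p(z, v) = 3 + √(-1 + (3 + 6*z)) = 3 + √(2 + 6*z))
(p(-14, -10) + B)*(-156) = ((3 + √(2 + 6*(-14))) + 92)*(-156) = ((3 + √(2 - 84)) + 92)*(-156) = ((3 + √(-82)) + 92)*(-156) = ((3 + I*√82) + 92)*(-156) = (95 + I*√82)*(-156) = -14820 - 156*I*√82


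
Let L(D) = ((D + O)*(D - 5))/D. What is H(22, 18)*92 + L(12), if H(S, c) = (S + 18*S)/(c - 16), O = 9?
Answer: 76961/4 ≈ 19240.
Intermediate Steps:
H(S, c) = 19*S/(-16 + c) (H(S, c) = (19*S)/(-16 + c) = 19*S/(-16 + c))
L(D) = (-5 + D)*(9 + D)/D (L(D) = ((D + 9)*(D - 5))/D = ((9 + D)*(-5 + D))/D = ((-5 + D)*(9 + D))/D = (-5 + D)*(9 + D)/D)
H(22, 18)*92 + L(12) = (19*22/(-16 + 18))*92 + (4 + 12 - 45/12) = (19*22/2)*92 + (4 + 12 - 45*1/12) = (19*22*(1/2))*92 + (4 + 12 - 15/4) = 209*92 + 49/4 = 19228 + 49/4 = 76961/4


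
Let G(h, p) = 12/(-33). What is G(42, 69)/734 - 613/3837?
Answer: -2482355/15489969 ≈ -0.16026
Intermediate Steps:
G(h, p) = -4/11 (G(h, p) = 12*(-1/33) = -4/11)
G(42, 69)/734 - 613/3837 = -4/11/734 - 613/3837 = -4/11*1/734 - 613*1/3837 = -2/4037 - 613/3837 = -2482355/15489969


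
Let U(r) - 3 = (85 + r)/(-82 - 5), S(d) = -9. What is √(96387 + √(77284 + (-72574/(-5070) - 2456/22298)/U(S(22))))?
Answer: √(69297960895470852675 + 509453555*√153929520932683631)/26813345 ≈ 310.91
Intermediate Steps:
U(r) = 176/87 - r/87 (U(r) = 3 + (85 + r)/(-82 - 5) = 3 + (85 + r)/(-87) = 3 + (85 + r)*(-1/87) = 3 + (-85/87 - r/87) = 176/87 - r/87)
√(96387 + √(77284 + (-72574/(-5070) - 2456/22298)/U(S(22)))) = √(96387 + √(77284 + (-72574/(-5070) - 2456/22298)/(176/87 - 1/87*(-9)))) = √(96387 + √(77284 + (-72574*(-1/5070) - 2456*1/22298)/(176/87 + 3/29))) = √(96387 + √(77284 + (36287/2535 - 1228/11149)/(185/87))) = √(96387 + √(77284 + (401450783/28262715)*(87/185))) = √(96387 + √(77284 + 11642072707/1742867425)) = √(96387 + √(134707408146407/1742867425)) = √(96387 + 19*√153929520932683631/26813345)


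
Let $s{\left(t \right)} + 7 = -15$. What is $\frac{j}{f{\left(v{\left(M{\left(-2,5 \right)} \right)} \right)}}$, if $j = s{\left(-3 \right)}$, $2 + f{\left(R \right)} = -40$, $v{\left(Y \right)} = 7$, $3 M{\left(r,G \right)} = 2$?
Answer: $\frac{11}{21} \approx 0.52381$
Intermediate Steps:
$M{\left(r,G \right)} = \frac{2}{3}$ ($M{\left(r,G \right)} = \frac{1}{3} \cdot 2 = \frac{2}{3}$)
$s{\left(t \right)} = -22$ ($s{\left(t \right)} = -7 - 15 = -22$)
$f{\left(R \right)} = -42$ ($f{\left(R \right)} = -2 - 40 = -42$)
$j = -22$
$\frac{j}{f{\left(v{\left(M{\left(-2,5 \right)} \right)} \right)}} = - \frac{22}{-42} = \left(-22\right) \left(- \frac{1}{42}\right) = \frac{11}{21}$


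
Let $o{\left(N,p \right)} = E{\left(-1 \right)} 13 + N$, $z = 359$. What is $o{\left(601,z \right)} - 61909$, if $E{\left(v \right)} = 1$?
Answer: $-61295$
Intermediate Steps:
$o{\left(N,p \right)} = 13 + N$ ($o{\left(N,p \right)} = 1 \cdot 13 + N = 13 + N$)
$o{\left(601,z \right)} - 61909 = \left(13 + 601\right) - 61909 = 614 - 61909 = -61295$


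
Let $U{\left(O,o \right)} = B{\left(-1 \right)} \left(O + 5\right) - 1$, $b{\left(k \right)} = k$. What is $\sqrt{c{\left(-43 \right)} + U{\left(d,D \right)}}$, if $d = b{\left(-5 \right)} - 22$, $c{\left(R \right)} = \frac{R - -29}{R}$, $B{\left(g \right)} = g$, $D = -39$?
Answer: $\frac{\sqrt{39431}}{43} \approx 4.618$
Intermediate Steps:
$c{\left(R \right)} = \frac{29 + R}{R}$ ($c{\left(R \right)} = \frac{R + 29}{R} = \frac{29 + R}{R}$)
$d = -27$ ($d = -5 - 22 = -27$)
$U{\left(O,o \right)} = -6 - O$ ($U{\left(O,o \right)} = - (O + 5) - 1 = - (5 + O) - 1 = \left(-5 - O\right) - 1 = -6 - O$)
$\sqrt{c{\left(-43 \right)} + U{\left(d,D \right)}} = \sqrt{\frac{29 - 43}{-43} - -21} = \sqrt{\left(- \frac{1}{43}\right) \left(-14\right) + \left(-6 + 27\right)} = \sqrt{\frac{14}{43} + 21} = \sqrt{\frac{917}{43}} = \frac{\sqrt{39431}}{43}$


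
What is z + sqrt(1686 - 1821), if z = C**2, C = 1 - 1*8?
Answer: 49 + 3*I*sqrt(15) ≈ 49.0 + 11.619*I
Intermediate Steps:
C = -7 (C = 1 - 8 = -7)
z = 49 (z = (-7)**2 = 49)
z + sqrt(1686 - 1821) = 49 + sqrt(1686 - 1821) = 49 + sqrt(-135) = 49 + 3*I*sqrt(15)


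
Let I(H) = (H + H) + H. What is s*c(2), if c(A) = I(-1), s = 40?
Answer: -120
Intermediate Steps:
I(H) = 3*H (I(H) = 2*H + H = 3*H)
c(A) = -3 (c(A) = 3*(-1) = -3)
s*c(2) = 40*(-3) = -120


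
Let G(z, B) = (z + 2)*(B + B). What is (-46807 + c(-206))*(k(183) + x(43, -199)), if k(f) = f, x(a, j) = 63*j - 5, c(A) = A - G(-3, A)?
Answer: 586125575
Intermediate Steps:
G(z, B) = 2*B*(2 + z) (G(z, B) = (2 + z)*(2*B) = 2*B*(2 + z))
c(A) = 3*A (c(A) = A - 2*A*(2 - 3) = A - 2*A*(-1) = A - (-2)*A = A + 2*A = 3*A)
x(a, j) = -5 + 63*j
(-46807 + c(-206))*(k(183) + x(43, -199)) = (-46807 + 3*(-206))*(183 + (-5 + 63*(-199))) = (-46807 - 618)*(183 + (-5 - 12537)) = -47425*(183 - 12542) = -47425*(-12359) = 586125575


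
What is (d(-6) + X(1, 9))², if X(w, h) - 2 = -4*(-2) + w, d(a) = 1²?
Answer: 144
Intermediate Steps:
d(a) = 1
X(w, h) = 10 + w (X(w, h) = 2 + (-4*(-2) + w) = 2 + (8 + w) = 10 + w)
(d(-6) + X(1, 9))² = (1 + (10 + 1))² = (1 + 11)² = 12² = 144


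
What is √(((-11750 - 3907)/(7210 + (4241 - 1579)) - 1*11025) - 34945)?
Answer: I*√280014033649/2468 ≈ 214.41*I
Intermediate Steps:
√(((-11750 - 3907)/(7210 + (4241 - 1579)) - 1*11025) - 34945) = √((-15657/(7210 + 2662) - 11025) - 34945) = √((-15657/9872 - 11025) - 34945) = √(-108854457/9872 - 34945) = √(-453831497/9872) = I*√280014033649/2468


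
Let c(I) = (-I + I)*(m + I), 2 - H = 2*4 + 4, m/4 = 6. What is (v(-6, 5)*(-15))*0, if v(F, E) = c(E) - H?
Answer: 0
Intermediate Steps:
m = 24 (m = 4*6 = 24)
H = -10 (H = 2 - (2*4 + 4) = 2 - (8 + 4) = 2 - 1*12 = 2 - 12 = -10)
c(I) = 0 (c(I) = (-I + I)*(24 + I) = 0*(24 + I) = 0)
v(F, E) = 10 (v(F, E) = 0 - 1*(-10) = 0 + 10 = 10)
(v(-6, 5)*(-15))*0 = (10*(-15))*0 = -150*0 = 0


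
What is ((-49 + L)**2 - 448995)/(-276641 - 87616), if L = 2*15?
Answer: 448634/364257 ≈ 1.2316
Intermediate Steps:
L = 30
((-49 + L)**2 - 448995)/(-276641 - 87616) = ((-49 + 30)**2 - 448995)/(-276641 - 87616) = ((-19)**2 - 448995)/(-364257) = (361 - 448995)*(-1/364257) = -448634*(-1/364257) = 448634/364257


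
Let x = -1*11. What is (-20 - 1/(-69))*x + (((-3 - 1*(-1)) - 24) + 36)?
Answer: 15859/69 ≈ 229.84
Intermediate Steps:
x = -11
(-20 - 1/(-69))*x + (((-3 - 1*(-1)) - 24) + 36) = (-20 - 1/(-69))*(-11) + (((-3 - 1*(-1)) - 24) + 36) = (-20 - 1*(-1/69))*(-11) + (((-3 + 1) - 24) + 36) = (-20 + 1/69)*(-11) + ((-2 - 24) + 36) = -1379/69*(-11) + (-26 + 36) = 15169/69 + 10 = 15859/69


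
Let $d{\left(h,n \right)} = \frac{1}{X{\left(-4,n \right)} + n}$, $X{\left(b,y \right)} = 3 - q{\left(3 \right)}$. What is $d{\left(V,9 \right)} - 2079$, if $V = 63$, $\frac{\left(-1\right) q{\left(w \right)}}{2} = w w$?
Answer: $- \frac{62369}{30} \approx -2079.0$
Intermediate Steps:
$q{\left(w \right)} = - 2 w^{2}$ ($q{\left(w \right)} = - 2 w w = - 2 w^{2}$)
$X{\left(b,y \right)} = 21$ ($X{\left(b,y \right)} = 3 - - 2 \cdot 3^{2} = 3 - \left(-2\right) 9 = 3 - -18 = 3 + 18 = 21$)
$d{\left(h,n \right)} = \frac{1}{21 + n}$
$d{\left(V,9 \right)} - 2079 = \frac{1}{21 + 9} - 2079 = \frac{1}{30} - 2079 = - \frac{62369}{30}$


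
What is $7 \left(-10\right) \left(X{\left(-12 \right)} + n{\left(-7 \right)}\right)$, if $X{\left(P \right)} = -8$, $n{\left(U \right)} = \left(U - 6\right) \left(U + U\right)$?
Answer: $-12180$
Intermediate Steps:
$n{\left(U \right)} = 2 U \left(-6 + U\right)$ ($n{\left(U \right)} = \left(-6 + U\right) 2 U = 2 U \left(-6 + U\right)$)
$7 \left(-10\right) \left(X{\left(-12 \right)} + n{\left(-7 \right)}\right) = 7 \left(-10\right) \left(-8 + 2 \left(-7\right) \left(-6 - 7\right)\right) = - 70 \left(-8 + 2 \left(-7\right) \left(-13\right)\right) = - 70 \left(-8 + 182\right) = \left(-70\right) 174 = -12180$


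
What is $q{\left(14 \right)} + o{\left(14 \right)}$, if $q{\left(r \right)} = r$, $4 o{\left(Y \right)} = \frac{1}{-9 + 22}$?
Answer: $\frac{729}{52} \approx 14.019$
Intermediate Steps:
$o{\left(Y \right)} = \frac{1}{52}$ ($o{\left(Y \right)} = \frac{1}{4 \left(-9 + 22\right)} = \frac{1}{4 \cdot 13} = \frac{1}{4} \cdot \frac{1}{13} = \frac{1}{52}$)
$q{\left(14 \right)} + o{\left(14 \right)} = 14 + \frac{1}{52} = \frac{729}{52}$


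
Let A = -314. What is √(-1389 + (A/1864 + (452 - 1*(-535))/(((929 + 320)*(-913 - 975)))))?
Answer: I*√26210527399696215266/137360024 ≈ 37.272*I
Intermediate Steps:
√(-1389 + (A/1864 + (452 - 1*(-535))/(((929 + 320)*(-913 - 975))))) = √(-1389 + (-314/1864 + (452 - 1*(-535))/(((929 + 320)*(-913 - 975))))) = √(-1389 + (-314*1/1864 + (452 + 535)/((1249*(-1888))))) = √(-1389 + (-157/932 + 987/(-2358112))) = √(-1389 + (-157/932 + 987*(-1/2358112))) = √(-1389 + (-157/932 - 987/2358112)) = √(-1389 - 92785867/549440096) = √(-763265079211/549440096) = I*√26210527399696215266/137360024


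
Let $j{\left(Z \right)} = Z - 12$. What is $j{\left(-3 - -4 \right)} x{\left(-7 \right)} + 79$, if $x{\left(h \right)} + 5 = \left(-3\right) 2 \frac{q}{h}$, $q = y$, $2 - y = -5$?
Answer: $68$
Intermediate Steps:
$y = 7$ ($y = 2 - -5 = 2 + 5 = 7$)
$q = 7$
$j{\left(Z \right)} = -12 + Z$ ($j{\left(Z \right)} = Z - 12 = -12 + Z$)
$x{\left(h \right)} = -5 - \frac{42}{h}$ ($x{\left(h \right)} = -5 + \left(-3\right) 2 \frac{7}{h} = -5 - 6 \frac{7}{h} = -5 - \frac{42}{h}$)
$j{\left(-3 - -4 \right)} x{\left(-7 \right)} + 79 = \left(-12 - -1\right) \left(-5 - \frac{42}{-7}\right) + 79 = \left(-12 + \left(-3 + 4\right)\right) \left(-5 - -6\right) + 79 = \left(-12 + 1\right) \left(-5 + 6\right) + 79 = \left(-11\right) 1 + 79 = -11 + 79 = 68$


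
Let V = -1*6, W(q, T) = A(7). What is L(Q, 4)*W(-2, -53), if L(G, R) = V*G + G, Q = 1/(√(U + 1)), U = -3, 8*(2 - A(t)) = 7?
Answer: 45*I*√2/16 ≈ 3.9775*I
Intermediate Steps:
A(t) = 9/8 (A(t) = 2 - ⅛*7 = 2 - 7/8 = 9/8)
W(q, T) = 9/8
V = -6
Q = -I*√2/2 (Q = 1/(√(-3 + 1)) = 1/(√(-2)) = 1/(I*√2) = -I*√2/2 ≈ -0.70711*I)
L(G, R) = -5*G (L(G, R) = -6*G + G = -5*G)
L(Q, 4)*W(-2, -53) = -(-5)*I*√2/2*(9/8) = (5*I*√2/2)*(9/8) = 45*I*√2/16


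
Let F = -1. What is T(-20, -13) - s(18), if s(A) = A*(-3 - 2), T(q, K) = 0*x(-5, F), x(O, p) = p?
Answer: 90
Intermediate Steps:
T(q, K) = 0 (T(q, K) = 0*(-1) = 0)
s(A) = -5*A (s(A) = A*(-5) = -5*A)
T(-20, -13) - s(18) = 0 - (-5)*18 = 0 - 1*(-90) = 0 + 90 = 90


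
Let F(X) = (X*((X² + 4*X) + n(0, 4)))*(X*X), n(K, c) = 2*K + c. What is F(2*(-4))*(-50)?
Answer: 921600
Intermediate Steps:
n(K, c) = c + 2*K
F(X) = X³*(4 + X² + 4*X) (F(X) = (X*((X² + 4*X) + (4 + 2*0)))*(X*X) = (X*((X² + 4*X) + (4 + 0)))*X² = (X*((X² + 4*X) + 4))*X² = (X*(4 + X² + 4*X))*X² = X³*(4 + X² + 4*X))
F(2*(-4))*(-50) = ((2*(-4))³*(4 + (2*(-4))² + 4*(2*(-4))))*(-50) = ((-8)³*(4 + (-8)² + 4*(-8)))*(-50) = -512*(4 + 64 - 32)*(-50) = -512*36*(-50) = -18432*(-50) = 921600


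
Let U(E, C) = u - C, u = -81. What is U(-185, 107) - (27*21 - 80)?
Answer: -675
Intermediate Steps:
U(E, C) = -81 - C
U(-185, 107) - (27*21 - 80) = (-81 - 1*107) - (27*21 - 80) = (-81 - 107) - (567 - 80) = -188 - 1*487 = -188 - 487 = -675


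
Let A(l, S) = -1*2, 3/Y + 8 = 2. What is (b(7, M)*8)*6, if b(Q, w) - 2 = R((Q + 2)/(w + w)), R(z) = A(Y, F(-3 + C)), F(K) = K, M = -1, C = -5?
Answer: 0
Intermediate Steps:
Y = -½ (Y = 3/(-8 + 2) = 3/(-6) = 3*(-⅙) = -½ ≈ -0.50000)
A(l, S) = -2
R(z) = -2
b(Q, w) = 0 (b(Q, w) = 2 - 2 = 0)
(b(7, M)*8)*6 = (0*8)*6 = 0*6 = 0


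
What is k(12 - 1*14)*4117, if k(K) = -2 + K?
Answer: -16468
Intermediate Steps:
k(12 - 1*14)*4117 = (-2 + (12 - 1*14))*4117 = (-2 + (12 - 14))*4117 = (-2 - 2)*4117 = -4*4117 = -16468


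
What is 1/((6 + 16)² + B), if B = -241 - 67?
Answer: 1/176 ≈ 0.0056818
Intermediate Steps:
B = -308
1/((6 + 16)² + B) = 1/((6 + 16)² - 308) = 1/(22² - 308) = 1/(484 - 308) = 1/176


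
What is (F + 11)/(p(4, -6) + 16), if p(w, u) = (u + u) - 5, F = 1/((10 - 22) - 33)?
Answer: -494/45 ≈ -10.978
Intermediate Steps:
F = -1/45 (F = 1/(-12 - 33) = 1/(-45) = -1/45 ≈ -0.022222)
p(w, u) = -5 + 2*u (p(w, u) = 2*u - 5 = -5 + 2*u)
(F + 11)/(p(4, -6) + 16) = (-1/45 + 11)/((-5 + 2*(-6)) + 16) = (494/45)/((-5 - 12) + 16) = (494/45)/(-17 + 16) = (494/45)/(-1) = -1*494/45 = -494/45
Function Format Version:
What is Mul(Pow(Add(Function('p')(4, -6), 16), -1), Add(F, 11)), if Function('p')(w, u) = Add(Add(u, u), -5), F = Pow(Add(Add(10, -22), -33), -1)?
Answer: Rational(-494, 45) ≈ -10.978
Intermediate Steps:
F = Rational(-1, 45) (F = Pow(Add(-12, -33), -1) = Pow(-45, -1) = Rational(-1, 45) ≈ -0.022222)
Function('p')(w, u) = Add(-5, Mul(2, u)) (Function('p')(w, u) = Add(Mul(2, u), -5) = Add(-5, Mul(2, u)))
Mul(Pow(Add(Function('p')(4, -6), 16), -1), Add(F, 11)) = Mul(Pow(Add(Add(-5, Mul(2, -6)), 16), -1), Add(Rational(-1, 45), 11)) = Mul(Pow(Add(Add(-5, -12), 16), -1), Rational(494, 45)) = Mul(Pow(Add(-17, 16), -1), Rational(494, 45)) = Mul(Pow(-1, -1), Rational(494, 45)) = Mul(-1, Rational(494, 45)) = Rational(-494, 45)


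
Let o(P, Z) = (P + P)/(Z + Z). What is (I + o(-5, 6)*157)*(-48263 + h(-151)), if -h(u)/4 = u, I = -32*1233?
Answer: 11320013339/6 ≈ 1.8867e+9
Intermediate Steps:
I = -39456
o(P, Z) = P/Z (o(P, Z) = (2*P)/((2*Z)) = (2*P)*(1/(2*Z)) = P/Z)
h(u) = -4*u
(I + o(-5, 6)*157)*(-48263 + h(-151)) = (-39456 - 5/6*157)*(-48263 - 4*(-151)) = (-39456 - 5*1/6*157)*(-48263 + 604) = (-39456 - 5/6*157)*(-47659) = (-39456 - 785/6)*(-47659) = -237521/6*(-47659) = 11320013339/6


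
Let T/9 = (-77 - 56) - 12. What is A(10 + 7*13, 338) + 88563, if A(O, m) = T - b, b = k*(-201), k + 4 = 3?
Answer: 87057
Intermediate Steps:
k = -1 (k = -4 + 3 = -1)
T = -1305 (T = 9*((-77 - 56) - 12) = 9*(-133 - 12) = 9*(-145) = -1305)
b = 201 (b = -1*(-201) = 201)
A(O, m) = -1506 (A(O, m) = -1305 - 1*201 = -1305 - 201 = -1506)
A(10 + 7*13, 338) + 88563 = -1506 + 88563 = 87057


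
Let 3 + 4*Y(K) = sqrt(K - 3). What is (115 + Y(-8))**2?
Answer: (457 + I*sqrt(11))**2/16 ≈ 13052.0 + 189.46*I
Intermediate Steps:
Y(K) = -3/4 + sqrt(-3 + K)/4 (Y(K) = -3/4 + sqrt(K - 3)/4 = -3/4 + sqrt(-3 + K)/4)
(115 + Y(-8))**2 = (115 + (-3/4 + sqrt(-3 - 8)/4))**2 = (115 + (-3/4 + sqrt(-11)/4))**2 = (115 + (-3/4 + (I*sqrt(11))/4))**2 = (115 + (-3/4 + I*sqrt(11)/4))**2 = (457/4 + I*sqrt(11)/4)**2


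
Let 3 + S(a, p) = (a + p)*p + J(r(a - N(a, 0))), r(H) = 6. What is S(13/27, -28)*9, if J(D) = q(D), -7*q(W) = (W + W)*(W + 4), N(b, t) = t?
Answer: 141821/21 ≈ 6753.4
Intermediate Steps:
q(W) = -2*W*(4 + W)/7 (q(W) = -(W + W)*(W + 4)/7 = -2*W*(4 + W)/7)
J(D) = -2*D*(4 + D)/7
S(a, p) = -141/7 + p*(a + p) (S(a, p) = -3 + ((a + p)*p - 2/7*6*(4 + 6)) = -3 + (p*(a + p) - 2/7*6*10) = -3 + (p*(a + p) - 120/7) = -3 + (-120/7 + p*(a + p)) = -141/7 + p*(a + p))
S(13/27, -28)*9 = (-141/7 + (-28)**2 + (13/27)*(-28))*9 = (-141/7 + 784 + (13*(1/27))*(-28))*9 = (-141/7 + 784 + (13/27)*(-28))*9 = (-141/7 + 784 - 364/27)*9 = (141821/189)*9 = 141821/21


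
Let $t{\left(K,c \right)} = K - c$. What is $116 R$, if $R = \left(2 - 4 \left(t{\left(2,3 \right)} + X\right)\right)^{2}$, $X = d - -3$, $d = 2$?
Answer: $22736$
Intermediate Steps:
$X = 5$ ($X = 2 - -3 = 2 + 3 = 5$)
$R = 196$ ($R = \left(2 - 4 \left(\left(2 - 3\right) + 5\right)\right)^{2} = \left(2 - 4 \left(-1 + 5\right)\right)^{2} = \left(2 - 16\right)^{2} = \left(-14\right)^{2} = 196$)
$116 R = 116 \cdot 196 = 22736$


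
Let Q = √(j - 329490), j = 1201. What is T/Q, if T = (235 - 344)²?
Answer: -11881*I*√328289/328289 ≈ -20.736*I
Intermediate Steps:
T = 11881 (T = (-109)² = 11881)
Q = I*√328289 (Q = √(1201 - 329490) = √(-328289) = I*√328289 ≈ 572.96*I)
T/Q = 11881/((I*√328289)) = 11881*(-I*√328289/328289) = -11881*I*√328289/328289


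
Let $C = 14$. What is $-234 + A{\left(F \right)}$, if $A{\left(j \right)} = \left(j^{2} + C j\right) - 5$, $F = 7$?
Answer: $-92$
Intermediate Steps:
$A{\left(j \right)} = -5 + j^{2} + 14 j$ ($A{\left(j \right)} = \left(j^{2} + 14 j\right) - 5 = -5 + j^{2} + 14 j$)
$-234 + A{\left(F \right)} = -234 + \left(-5 + 7^{2} + 14 \cdot 7\right) = -234 + \left(-5 + 49 + 98\right) = -234 + 142 = -92$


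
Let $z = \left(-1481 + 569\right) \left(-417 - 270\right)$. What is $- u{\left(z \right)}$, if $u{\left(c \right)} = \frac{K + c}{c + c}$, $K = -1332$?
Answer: $- \frac{17367}{34808} \approx -0.49894$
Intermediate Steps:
$z = 626544$ ($z = \left(-912\right) \left(-687\right) = 626544$)
$u{\left(c \right)} = \frac{-1332 + c}{2 c}$ ($u{\left(c \right)} = \frac{-1332 + c}{c + c} = \frac{-1332 + c}{2 c}$)
$- u{\left(z \right)} = - \frac{-1332 + 626544}{2 \cdot 626544} = - \frac{625212}{2 \cdot 626544} = \left(-1\right) \frac{17367}{34808} = - \frac{17367}{34808}$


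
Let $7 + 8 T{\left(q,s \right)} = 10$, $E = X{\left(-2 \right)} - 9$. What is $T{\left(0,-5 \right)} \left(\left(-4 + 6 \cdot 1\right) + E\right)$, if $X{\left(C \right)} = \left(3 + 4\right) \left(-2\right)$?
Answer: $- \frac{63}{8} \approx -7.875$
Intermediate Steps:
$X{\left(C \right)} = -14$ ($X{\left(C \right)} = 7 \left(-2\right) = -14$)
$E = -23$ ($E = -14 - 9 = -23$)
$T{\left(q,s \right)} = \frac{3}{8}$ ($T{\left(q,s \right)} = - \frac{7}{8} + \frac{1}{8} \cdot 10 = - \frac{7}{8} + \frac{5}{4} = \frac{3}{8}$)
$T{\left(0,-5 \right)} \left(\left(-4 + 6 \cdot 1\right) + E\right) = \frac{3 \left(\left(-4 + 6 \cdot 1\right) - 23\right)}{8} = \frac{3 \left(\left(-4 + 6\right) - 23\right)}{8} = \frac{3 \left(2 - 23\right)}{8} = \frac{3}{8} \left(-21\right) = - \frac{63}{8}$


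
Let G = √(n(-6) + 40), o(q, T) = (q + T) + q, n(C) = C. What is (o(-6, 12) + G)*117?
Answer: 117*√34 ≈ 682.22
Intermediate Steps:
o(q, T) = T + 2*q (o(q, T) = (T + q) + q = T + 2*q)
G = √34 (G = √(-6 + 40) = √34 ≈ 5.8309)
(o(-6, 12) + G)*117 = ((12 + 2*(-6)) + √34)*117 = ((12 - 12) + √34)*117 = (0 + √34)*117 = √34*117 = 117*√34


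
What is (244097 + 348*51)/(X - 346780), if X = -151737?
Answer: -261845/498517 ≈ -0.52525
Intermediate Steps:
(244097 + 348*51)/(X - 346780) = (244097 + 348*51)/(-151737 - 346780) = (244097 + 17748)/(-498517) = 261845*(-1/498517) = -261845/498517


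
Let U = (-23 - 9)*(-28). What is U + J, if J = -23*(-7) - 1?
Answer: 1056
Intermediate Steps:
U = 896 (U = -32*(-28) = 896)
J = 160 (J = 161 - 1 = 160)
U + J = 896 + 160 = 1056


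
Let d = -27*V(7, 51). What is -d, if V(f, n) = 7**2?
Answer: 1323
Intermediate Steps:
V(f, n) = 49
d = -1323 (d = -27*49 = -1323)
-d = -1*(-1323) = 1323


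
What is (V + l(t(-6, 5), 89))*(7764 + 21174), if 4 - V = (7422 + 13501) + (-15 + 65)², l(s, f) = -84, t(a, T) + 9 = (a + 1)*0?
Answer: -680129814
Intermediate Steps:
t(a, T) = -9 (t(a, T) = -9 + (a + 1)*0 = -9 + (1 + a)*0 = -9 + 0 = -9)
V = -23419 (V = 4 - ((7422 + 13501) + (-15 + 65)²) = 4 - (20923 + 50²) = 4 - (20923 + 2500) = 4 - 1*23423 = 4 - 23423 = -23419)
(V + l(t(-6, 5), 89))*(7764 + 21174) = (-23419 - 84)*(7764 + 21174) = -23503*28938 = -680129814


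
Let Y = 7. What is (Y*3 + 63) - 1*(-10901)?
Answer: 10985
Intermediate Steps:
(Y*3 + 63) - 1*(-10901) = (7*3 + 63) - 1*(-10901) = (21 + 63) + 10901 = 84 + 10901 = 10985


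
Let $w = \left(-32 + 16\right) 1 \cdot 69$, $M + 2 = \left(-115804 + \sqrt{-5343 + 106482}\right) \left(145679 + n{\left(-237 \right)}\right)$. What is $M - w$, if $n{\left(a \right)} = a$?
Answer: $-16842764266 + 145442 \sqrt{101139} \approx -1.6797 \cdot 10^{10}$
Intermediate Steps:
$M = -16842765370 + 145442 \sqrt{101139}$ ($M = -2 + \left(-115804 + \sqrt{-5343 + 106482}\right) \left(145679 - 237\right) = -2 + \left(-115804 + \sqrt{101139}\right) 145442 = -2 - \left(16842765368 - 145442 \sqrt{101139}\right) = -16842765370 + 145442 \sqrt{101139} \approx -1.6797 \cdot 10^{10}$)
$w = -1104$ ($w = \left(-16\right) 1 \cdot 69 = \left(-16\right) 69 = -1104$)
$M - w = \left(-16842765370 + 145442 \sqrt{101139}\right) - -1104 = \left(-16842765370 + 145442 \sqrt{101139}\right) + 1104 = -16842764266 + 145442 \sqrt{101139}$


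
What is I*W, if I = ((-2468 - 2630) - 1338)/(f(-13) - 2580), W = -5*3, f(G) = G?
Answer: -96540/2593 ≈ -37.231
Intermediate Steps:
W = -15
I = 6436/2593 (I = ((-2468 - 2630) - 1338)/(-13 - 2580) = (-5098 - 1338)/(-2593) = -6436*(-1/2593) = 6436/2593 ≈ 2.4821)
I*W = (6436/2593)*(-15) = -96540/2593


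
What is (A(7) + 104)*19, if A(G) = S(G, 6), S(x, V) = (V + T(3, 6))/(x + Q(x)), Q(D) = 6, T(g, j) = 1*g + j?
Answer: 25973/13 ≈ 1997.9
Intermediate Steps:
T(g, j) = g + j
S(x, V) = (9 + V)/(6 + x) (S(x, V) = (V + (3 + 6))/(x + 6) = (V + 9)/(6 + x) = (9 + V)/(6 + x))
A(G) = 15/(6 + G) (A(G) = (9 + 6)/(6 + G) = 15/(6 + G))
(A(7) + 104)*19 = (15/(6 + 7) + 104)*19 = (15/13 + 104)*19 = (1367/13)*19 = 25973/13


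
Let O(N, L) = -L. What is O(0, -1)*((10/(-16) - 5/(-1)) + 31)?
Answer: 283/8 ≈ 35.375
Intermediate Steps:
O(0, -1)*((10/(-16) - 5/(-1)) + 31) = (-1*(-1))*((10/(-16) - 5/(-1)) + 31) = 1*((10*(-1/16) - 5*(-1)) + 31) = 1*((-5/8 + 5) + 31) = 1*(35/8 + 31) = 1*(283/8) = 283/8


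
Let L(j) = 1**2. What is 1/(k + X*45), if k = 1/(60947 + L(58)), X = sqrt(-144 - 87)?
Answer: 60948/1737624475263601 - 167159641680*I*sqrt(231)/1737624475263601 ≈ 3.5075e-11 - 0.0014621*I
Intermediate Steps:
L(j) = 1
X = I*sqrt(231) (X = sqrt(-231) = I*sqrt(231) ≈ 15.199*I)
k = 1/60948 (k = 1/(60947 + 1) = 1/60948 ≈ 1.6407e-5)
1/(k + X*45) = 1/(1/60948 + (I*sqrt(231))*45) = 1/(1/60948 + 45*I*sqrt(231))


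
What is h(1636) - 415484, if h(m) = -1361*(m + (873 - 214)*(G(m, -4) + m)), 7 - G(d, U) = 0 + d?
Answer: -8920373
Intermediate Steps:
G(d, U) = 7 - d (G(d, U) = 7 - (0 + d) = 7 - d)
h(m) = -6278293 - 1361*m (h(m) = -1361*(m + (873 - 214)*((7 - m) + m)) = -1361*(m + 659*7) = -1361*(m + 4613) = -1361*(4613 + m) = -6278293 - 1361*m)
h(1636) - 415484 = (-6278293 - 1361*1636) - 415484 = (-6278293 - 2226596) - 415484 = -8504889 - 415484 = -8920373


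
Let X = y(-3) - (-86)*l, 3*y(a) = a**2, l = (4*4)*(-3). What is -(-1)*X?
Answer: -4125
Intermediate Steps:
l = -48 (l = 16*(-3) = -48)
y(a) = a**2/3
X = -4125 (X = (1/3)*(-3)**2 - (-86)*(-48) = (1/3)*9 - 86*48 = 3 - 4128 = -4125)
-(-1)*X = -(-1)*(-4125) = -1*4125 = -4125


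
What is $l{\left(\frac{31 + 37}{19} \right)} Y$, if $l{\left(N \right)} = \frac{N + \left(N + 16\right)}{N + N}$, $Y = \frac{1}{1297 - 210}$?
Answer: $\frac{55}{18479} \approx 0.0029764$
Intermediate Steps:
$Y = \frac{1}{1087}$ ($Y = \frac{1}{1297 - 210} = \frac{1}{1087} \approx 0.00091996$)
$l{\left(N \right)} = \frac{16 + 2 N}{2 N}$ ($l{\left(N \right)} = \frac{N + \left(16 + N\right)}{2 N} = \left(16 + 2 N\right) \frac{1}{2 N} = \frac{16 + 2 N}{2 N}$)
$l{\left(\frac{31 + 37}{19} \right)} Y = \frac{8 + \frac{31 + 37}{19}}{\left(31 + 37\right) \frac{1}{19}} \cdot \frac{1}{1087} = \frac{8 + 68 \cdot \frac{1}{19}}{68 \cdot \frac{1}{19}} \cdot \frac{1}{1087} = \frac{8 + \frac{68}{19}}{\frac{68}{19}} \cdot \frac{1}{1087} = \frac{19}{68} \cdot \frac{220}{19} \cdot \frac{1}{1087} = \frac{55}{17} \cdot \frac{1}{1087} = \frac{55}{18479}$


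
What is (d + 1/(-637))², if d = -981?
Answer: 390497510404/405769 ≈ 9.6236e+5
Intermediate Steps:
(d + 1/(-637))² = (-981 + 1/(-637))² = (-981 - 1/637)² = (-624898/637)² = 390497510404/405769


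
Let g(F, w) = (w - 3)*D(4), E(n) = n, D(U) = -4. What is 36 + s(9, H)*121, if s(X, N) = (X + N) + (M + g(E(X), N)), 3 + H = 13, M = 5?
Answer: -448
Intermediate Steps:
H = 10 (H = -3 + 13 = 10)
g(F, w) = 12 - 4*w (g(F, w) = (w - 3)*(-4) = (-3 + w)*(-4) = 12 - 4*w)
s(X, N) = 17 + X - 3*N (s(X, N) = (X + N) + (5 + (12 - 4*N)) = (N + X) + (17 - 4*N) = 17 + X - 3*N)
36 + s(9, H)*121 = 36 + (17 + 9 - 3*10)*121 = 36 + (17 + 9 - 30)*121 = 36 - 4*121 = 36 - 484 = -448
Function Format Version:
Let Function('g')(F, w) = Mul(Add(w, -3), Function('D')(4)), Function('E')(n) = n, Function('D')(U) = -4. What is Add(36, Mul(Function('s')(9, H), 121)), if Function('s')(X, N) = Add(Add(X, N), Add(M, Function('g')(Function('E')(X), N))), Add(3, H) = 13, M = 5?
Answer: -448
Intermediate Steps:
H = 10 (H = Add(-3, 13) = 10)
Function('g')(F, w) = Add(12, Mul(-4, w)) (Function('g')(F, w) = Mul(Add(w, -3), -4) = Mul(Add(-3, w), -4) = Add(12, Mul(-4, w)))
Function('s')(X, N) = Add(17, X, Mul(-3, N)) (Function('s')(X, N) = Add(Add(X, N), Add(5, Add(12, Mul(-4, N)))) = Add(Add(N, X), Add(17, Mul(-4, N))) = Add(17, X, Mul(-3, N)))
Add(36, Mul(Function('s')(9, H), 121)) = Add(36, Mul(Add(17, 9, Mul(-3, 10)), 121)) = Add(36, Mul(Add(17, 9, -30), 121)) = Add(36, Mul(-4, 121)) = Add(36, -484) = -448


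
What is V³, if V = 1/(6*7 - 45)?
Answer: -1/27 ≈ -0.037037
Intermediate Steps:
V = -⅓ (V = 1/(42 - 45) = 1/(-3) = -⅓ ≈ -0.33333)
V³ = (-⅓)³ = -1/27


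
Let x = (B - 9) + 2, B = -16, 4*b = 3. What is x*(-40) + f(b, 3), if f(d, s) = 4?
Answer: 924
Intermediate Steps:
b = ¾ (b = (¼)*3 = ¾ ≈ 0.75000)
x = -23 (x = (-16 - 9) + 2 = -25 + 2 = -23)
x*(-40) + f(b, 3) = -23*(-40) + 4 = 920 + 4 = 924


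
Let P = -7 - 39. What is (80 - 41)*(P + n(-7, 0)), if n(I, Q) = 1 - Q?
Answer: -1755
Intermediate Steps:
P = -46
(80 - 41)*(P + n(-7, 0)) = (80 - 41)*(-46 + (1 - 1*0)) = 39*(-46 + (1 + 0)) = 39*(-46 + 1) = 39*(-45) = -1755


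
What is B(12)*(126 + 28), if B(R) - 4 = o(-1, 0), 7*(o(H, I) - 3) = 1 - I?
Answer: 1100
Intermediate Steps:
o(H, I) = 22/7 - I/7 (o(H, I) = 3 + (1 - I)/7 = 3 + (⅐ - I/7) = 22/7 - I/7)
B(R) = 50/7 (B(R) = 4 + (22/7 - ⅐*0) = 4 + (22/7 + 0) = 4 + 22/7 = 50/7)
B(12)*(126 + 28) = 50*(126 + 28)/7 = (50/7)*154 = 1100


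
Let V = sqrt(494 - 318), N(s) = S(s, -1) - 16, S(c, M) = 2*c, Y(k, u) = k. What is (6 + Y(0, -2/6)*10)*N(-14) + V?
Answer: -264 + 4*sqrt(11) ≈ -250.73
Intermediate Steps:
N(s) = -16 + 2*s (N(s) = 2*s - 16 = -16 + 2*s)
V = 4*sqrt(11) (V = sqrt(176) = 4*sqrt(11) ≈ 13.266)
(6 + Y(0, -2/6)*10)*N(-14) + V = (6 + 0*10)*(-16 + 2*(-14)) + 4*sqrt(11) = (6 + 0)*(-16 - 28) + 4*sqrt(11) = 6*(-44) + 4*sqrt(11) = -264 + 4*sqrt(11)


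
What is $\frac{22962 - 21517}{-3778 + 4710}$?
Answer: $\frac{1445}{932} \approx 1.5504$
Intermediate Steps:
$\frac{22962 - 21517}{-3778 + 4710} = \frac{1445}{932}$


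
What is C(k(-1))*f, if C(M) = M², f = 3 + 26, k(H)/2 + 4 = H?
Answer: 2900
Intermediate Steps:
k(H) = -8 + 2*H
f = 29
C(k(-1))*f = (-8 + 2*(-1))²*29 = (-8 - 2)²*29 = (-10)²*29 = 100*29 = 2900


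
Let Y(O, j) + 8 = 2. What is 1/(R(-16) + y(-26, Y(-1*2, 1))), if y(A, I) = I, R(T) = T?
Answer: -1/22 ≈ -0.045455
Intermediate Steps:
Y(O, j) = -6 (Y(O, j) = -8 + 2 = -6)
1/(R(-16) + y(-26, Y(-1*2, 1))) = 1/(-16 - 6) = 1/(-22) = -1/22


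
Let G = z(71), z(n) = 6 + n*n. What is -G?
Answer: -5047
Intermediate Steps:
z(n) = 6 + n²
G = 5047 (G = 6 + 71² = 6 + 5041 = 5047)
-G = -1*5047 = -5047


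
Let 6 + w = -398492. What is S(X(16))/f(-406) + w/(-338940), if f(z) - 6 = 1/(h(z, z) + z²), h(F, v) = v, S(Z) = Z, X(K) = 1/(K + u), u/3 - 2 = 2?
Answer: 98785245122/83597941035 ≈ 1.1817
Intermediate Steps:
u = 12 (u = 6 + 3*2 = 6 + 6 = 12)
X(K) = 1/(12 + K) (X(K) = 1/(K + 12) = 1/(12 + K))
w = -398498 (w = -6 - 398492 = -398498)
f(z) = 6 + 1/(z + z²)
S(X(16))/f(-406) + w/(-338940) = 1/((12 + 16)*(((1 + 6*(-406) + 6*(-406)²)/((-406)*(1 - 406))))) - 398498/(-338940) = 1/(28*((-1/406*(1 - 2436 + 6*164836)/(-405)))) - 398498*(-1/338940) = 1/(28*((-1/406*(-1/405)*(1 - 2436 + 989016)))) + 199249/169470 = 1/(28*((-1/406*(-1/405)*986581))) + 199249/169470 = 1/(28*(986581/164430)) + 199249/169470 = (1/28)*(164430/986581) + 199249/169470 = 11745/1973162 + 199249/169470 = 98785245122/83597941035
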